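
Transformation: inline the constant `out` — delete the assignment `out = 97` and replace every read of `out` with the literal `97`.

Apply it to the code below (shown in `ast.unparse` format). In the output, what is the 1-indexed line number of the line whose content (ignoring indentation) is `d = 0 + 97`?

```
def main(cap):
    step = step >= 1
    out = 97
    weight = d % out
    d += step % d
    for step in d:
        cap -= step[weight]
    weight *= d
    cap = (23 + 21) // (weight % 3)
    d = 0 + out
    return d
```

Transformed code:
def main(cap):
    step = step >= 1
    weight = d % 97
    d += step % d
    for step in d:
        cap -= step[weight]
    weight *= d
    cap = (23 + 21) // (weight % 3)
    d = 0 + 97
    return d

9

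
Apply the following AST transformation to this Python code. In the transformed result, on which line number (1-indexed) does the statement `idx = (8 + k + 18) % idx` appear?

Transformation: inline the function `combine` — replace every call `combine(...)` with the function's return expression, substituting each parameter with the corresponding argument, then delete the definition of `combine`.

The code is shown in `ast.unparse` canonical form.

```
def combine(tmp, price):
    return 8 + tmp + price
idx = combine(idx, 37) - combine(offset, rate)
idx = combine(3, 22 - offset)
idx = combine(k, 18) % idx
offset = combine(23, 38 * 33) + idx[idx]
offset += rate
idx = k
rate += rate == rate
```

3

Transformed code:
idx = 8 + idx + 37 - (8 + offset + rate)
idx = 8 + 3 + (22 - offset)
idx = (8 + k + 18) % idx
offset = 8 + 23 + 38 * 33 + idx[idx]
offset += rate
idx = k
rate += rate == rate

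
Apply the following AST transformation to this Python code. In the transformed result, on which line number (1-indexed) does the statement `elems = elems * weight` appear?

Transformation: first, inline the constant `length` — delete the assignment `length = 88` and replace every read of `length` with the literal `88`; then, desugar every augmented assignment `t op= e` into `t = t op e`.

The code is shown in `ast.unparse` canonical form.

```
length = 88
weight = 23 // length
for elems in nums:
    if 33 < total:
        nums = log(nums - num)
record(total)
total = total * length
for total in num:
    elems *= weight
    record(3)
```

8

Transformed code:
weight = 23 // 88
for elems in nums:
    if 33 < total:
        nums = log(nums - num)
record(total)
total = total * 88
for total in num:
    elems = elems * weight
    record(3)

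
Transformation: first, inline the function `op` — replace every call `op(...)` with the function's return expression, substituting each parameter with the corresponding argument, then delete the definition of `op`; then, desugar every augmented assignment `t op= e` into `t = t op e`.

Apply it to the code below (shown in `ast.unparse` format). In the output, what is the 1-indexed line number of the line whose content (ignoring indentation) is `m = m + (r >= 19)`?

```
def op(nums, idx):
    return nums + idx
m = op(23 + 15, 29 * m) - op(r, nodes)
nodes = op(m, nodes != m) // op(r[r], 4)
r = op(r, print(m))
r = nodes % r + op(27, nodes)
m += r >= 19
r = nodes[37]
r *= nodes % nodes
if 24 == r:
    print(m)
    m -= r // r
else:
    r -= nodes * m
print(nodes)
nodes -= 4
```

Transformed code:
m = 23 + 15 + 29 * m - (r + nodes)
nodes = (m + (nodes != m)) // (r[r] + 4)
r = r + print(m)
r = nodes % r + (27 + nodes)
m = m + (r >= 19)
r = nodes[37]
r = r * (nodes % nodes)
if 24 == r:
    print(m)
    m = m - r // r
else:
    r = r - nodes * m
print(nodes)
nodes = nodes - 4

5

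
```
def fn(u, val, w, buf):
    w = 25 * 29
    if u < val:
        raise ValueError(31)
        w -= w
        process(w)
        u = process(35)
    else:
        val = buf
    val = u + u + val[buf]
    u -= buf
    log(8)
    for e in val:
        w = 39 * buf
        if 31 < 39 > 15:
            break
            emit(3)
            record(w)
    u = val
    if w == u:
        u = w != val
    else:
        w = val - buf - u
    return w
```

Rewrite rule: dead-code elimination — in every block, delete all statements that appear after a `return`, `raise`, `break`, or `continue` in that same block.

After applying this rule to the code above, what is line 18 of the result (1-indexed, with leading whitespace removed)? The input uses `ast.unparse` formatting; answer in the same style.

w = val - buf - u

Transformed code:
def fn(u, val, w, buf):
    w = 25 * 29
    if u < val:
        raise ValueError(31)
    else:
        val = buf
    val = u + u + val[buf]
    u -= buf
    log(8)
    for e in val:
        w = 39 * buf
        if 31 < 39 > 15:
            break
    u = val
    if w == u:
        u = w != val
    else:
        w = val - buf - u
    return w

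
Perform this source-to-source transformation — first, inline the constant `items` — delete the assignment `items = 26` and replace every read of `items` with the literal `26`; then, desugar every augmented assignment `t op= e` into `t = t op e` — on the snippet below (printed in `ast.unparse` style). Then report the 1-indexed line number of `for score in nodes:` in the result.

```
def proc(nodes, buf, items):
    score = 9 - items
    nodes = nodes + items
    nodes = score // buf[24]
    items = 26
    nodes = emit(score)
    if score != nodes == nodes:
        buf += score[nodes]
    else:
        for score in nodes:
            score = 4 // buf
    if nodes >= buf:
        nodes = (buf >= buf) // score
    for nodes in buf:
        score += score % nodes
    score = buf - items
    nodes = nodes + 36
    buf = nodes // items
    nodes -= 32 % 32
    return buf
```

9

Transformed code:
def proc(nodes, buf, items):
    score = 9 - 26
    nodes = nodes + 26
    nodes = score // buf[24]
    nodes = emit(score)
    if score != nodes == nodes:
        buf = buf + score[nodes]
    else:
        for score in nodes:
            score = 4 // buf
    if nodes >= buf:
        nodes = (buf >= buf) // score
    for nodes in buf:
        score = score + score % nodes
    score = buf - 26
    nodes = nodes + 36
    buf = nodes // 26
    nodes = nodes - 32 % 32
    return buf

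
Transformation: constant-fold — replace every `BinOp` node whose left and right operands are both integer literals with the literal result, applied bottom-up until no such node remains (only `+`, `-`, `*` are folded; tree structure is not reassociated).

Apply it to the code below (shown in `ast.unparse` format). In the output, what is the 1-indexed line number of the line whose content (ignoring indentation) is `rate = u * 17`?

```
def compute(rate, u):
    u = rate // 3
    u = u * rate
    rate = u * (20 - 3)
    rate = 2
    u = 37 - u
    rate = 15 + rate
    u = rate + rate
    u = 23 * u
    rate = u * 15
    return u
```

Transformed code:
def compute(rate, u):
    u = rate // 3
    u = u * rate
    rate = u * 17
    rate = 2
    u = 37 - u
    rate = 15 + rate
    u = rate + rate
    u = 23 * u
    rate = u * 15
    return u

4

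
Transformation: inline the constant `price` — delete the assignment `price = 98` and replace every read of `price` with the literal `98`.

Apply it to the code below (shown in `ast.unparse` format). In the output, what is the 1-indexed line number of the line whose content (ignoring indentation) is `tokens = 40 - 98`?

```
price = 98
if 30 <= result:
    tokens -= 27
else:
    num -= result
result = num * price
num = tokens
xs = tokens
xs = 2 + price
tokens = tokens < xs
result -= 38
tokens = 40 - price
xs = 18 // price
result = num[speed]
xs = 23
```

11

Transformed code:
if 30 <= result:
    tokens -= 27
else:
    num -= result
result = num * 98
num = tokens
xs = tokens
xs = 2 + 98
tokens = tokens < xs
result -= 38
tokens = 40 - 98
xs = 18 // 98
result = num[speed]
xs = 23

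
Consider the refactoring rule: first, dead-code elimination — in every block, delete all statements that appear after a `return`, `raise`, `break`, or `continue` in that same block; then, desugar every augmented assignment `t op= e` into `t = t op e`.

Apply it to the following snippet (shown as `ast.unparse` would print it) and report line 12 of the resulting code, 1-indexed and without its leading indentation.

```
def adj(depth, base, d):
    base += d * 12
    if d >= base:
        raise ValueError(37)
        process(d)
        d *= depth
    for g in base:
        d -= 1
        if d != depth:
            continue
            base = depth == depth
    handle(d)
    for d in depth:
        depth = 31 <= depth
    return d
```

return d

Transformed code:
def adj(depth, base, d):
    base = base + d * 12
    if d >= base:
        raise ValueError(37)
    for g in base:
        d = d - 1
        if d != depth:
            continue
    handle(d)
    for d in depth:
        depth = 31 <= depth
    return d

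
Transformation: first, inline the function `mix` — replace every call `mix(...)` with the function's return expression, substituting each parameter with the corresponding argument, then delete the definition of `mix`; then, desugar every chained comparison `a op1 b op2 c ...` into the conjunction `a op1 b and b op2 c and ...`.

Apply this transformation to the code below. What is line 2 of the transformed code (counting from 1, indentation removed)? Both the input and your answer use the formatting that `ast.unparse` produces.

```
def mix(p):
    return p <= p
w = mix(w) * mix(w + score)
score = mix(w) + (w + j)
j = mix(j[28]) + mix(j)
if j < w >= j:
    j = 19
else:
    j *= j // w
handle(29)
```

Transformed code:
w = (w <= w) * (w + score <= w + score)
score = (w <= w) + (w + j)
j = (j[28] <= j[28]) + (j <= j)
if j < w and w >= j:
    j = 19
else:
    j *= j // w
handle(29)

score = (w <= w) + (w + j)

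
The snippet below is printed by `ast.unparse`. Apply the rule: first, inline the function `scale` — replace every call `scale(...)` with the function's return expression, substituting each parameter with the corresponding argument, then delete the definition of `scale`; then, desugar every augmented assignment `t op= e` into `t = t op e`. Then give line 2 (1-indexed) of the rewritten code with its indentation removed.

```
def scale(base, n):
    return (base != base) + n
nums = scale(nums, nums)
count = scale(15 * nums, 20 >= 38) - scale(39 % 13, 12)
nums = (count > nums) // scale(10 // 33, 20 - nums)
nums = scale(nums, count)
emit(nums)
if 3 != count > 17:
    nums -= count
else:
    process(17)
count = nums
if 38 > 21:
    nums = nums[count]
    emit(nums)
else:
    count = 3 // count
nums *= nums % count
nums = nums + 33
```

count = (15 * nums != 15 * nums) + (20 >= 38) - ((39 % 13 != 39 % 13) + 12)

Transformed code:
nums = (nums != nums) + nums
count = (15 * nums != 15 * nums) + (20 >= 38) - ((39 % 13 != 39 % 13) + 12)
nums = (count > nums) // ((10 // 33 != 10 // 33) + (20 - nums))
nums = (nums != nums) + count
emit(nums)
if 3 != count > 17:
    nums = nums - count
else:
    process(17)
count = nums
if 38 > 21:
    nums = nums[count]
    emit(nums)
else:
    count = 3 // count
nums = nums * (nums % count)
nums = nums + 33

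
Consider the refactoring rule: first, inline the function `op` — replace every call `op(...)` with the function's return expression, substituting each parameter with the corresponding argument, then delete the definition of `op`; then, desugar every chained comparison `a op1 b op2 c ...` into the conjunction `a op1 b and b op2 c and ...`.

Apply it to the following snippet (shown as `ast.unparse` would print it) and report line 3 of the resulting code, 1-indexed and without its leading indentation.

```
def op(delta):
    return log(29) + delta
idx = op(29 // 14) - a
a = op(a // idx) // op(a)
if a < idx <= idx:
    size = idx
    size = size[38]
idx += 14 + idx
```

if a < idx and idx <= idx:

Transformed code:
idx = log(29) + 29 // 14 - a
a = (log(29) + a // idx) // (log(29) + a)
if a < idx and idx <= idx:
    size = idx
    size = size[38]
idx += 14 + idx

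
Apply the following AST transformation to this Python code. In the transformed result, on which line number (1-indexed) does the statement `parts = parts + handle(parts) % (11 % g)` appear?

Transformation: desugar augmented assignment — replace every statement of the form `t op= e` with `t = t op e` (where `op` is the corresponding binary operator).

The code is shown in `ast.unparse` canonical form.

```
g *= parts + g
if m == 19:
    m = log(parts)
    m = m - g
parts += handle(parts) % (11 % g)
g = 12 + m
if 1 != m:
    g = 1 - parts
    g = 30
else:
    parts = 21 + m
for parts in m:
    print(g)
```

Transformed code:
g = g * (parts + g)
if m == 19:
    m = log(parts)
    m = m - g
parts = parts + handle(parts) % (11 % g)
g = 12 + m
if 1 != m:
    g = 1 - parts
    g = 30
else:
    parts = 21 + m
for parts in m:
    print(g)

5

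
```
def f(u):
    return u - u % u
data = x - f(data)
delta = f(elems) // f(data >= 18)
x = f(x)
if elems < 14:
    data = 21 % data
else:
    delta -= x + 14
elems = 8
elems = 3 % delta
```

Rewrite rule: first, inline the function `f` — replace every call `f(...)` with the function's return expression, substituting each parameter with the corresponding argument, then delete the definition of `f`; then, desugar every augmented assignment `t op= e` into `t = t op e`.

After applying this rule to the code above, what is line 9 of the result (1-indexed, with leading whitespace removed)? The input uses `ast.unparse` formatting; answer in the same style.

elems = 3 % delta

Transformed code:
data = x - (data - data % data)
delta = (elems - elems % elems) // ((data >= 18) - (data >= 18) % (data >= 18))
x = x - x % x
if elems < 14:
    data = 21 % data
else:
    delta = delta - (x + 14)
elems = 8
elems = 3 % delta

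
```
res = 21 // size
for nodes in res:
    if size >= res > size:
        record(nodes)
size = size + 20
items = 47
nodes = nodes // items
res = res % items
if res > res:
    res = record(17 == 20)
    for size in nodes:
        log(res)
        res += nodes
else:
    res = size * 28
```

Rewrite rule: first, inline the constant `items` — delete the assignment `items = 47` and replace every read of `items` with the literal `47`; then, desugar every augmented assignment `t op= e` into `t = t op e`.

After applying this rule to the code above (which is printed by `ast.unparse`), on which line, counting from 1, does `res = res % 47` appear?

Transformed code:
res = 21 // size
for nodes in res:
    if size >= res > size:
        record(nodes)
size = size + 20
nodes = nodes // 47
res = res % 47
if res > res:
    res = record(17 == 20)
    for size in nodes:
        log(res)
        res = res + nodes
else:
    res = size * 28

7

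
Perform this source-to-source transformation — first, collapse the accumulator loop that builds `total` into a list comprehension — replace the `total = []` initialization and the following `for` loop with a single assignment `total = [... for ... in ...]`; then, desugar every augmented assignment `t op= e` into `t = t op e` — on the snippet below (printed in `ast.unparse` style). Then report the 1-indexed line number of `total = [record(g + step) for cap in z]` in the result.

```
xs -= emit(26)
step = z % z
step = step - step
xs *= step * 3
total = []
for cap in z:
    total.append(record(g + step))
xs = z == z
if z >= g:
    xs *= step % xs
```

5

Transformed code:
xs = xs - emit(26)
step = z % z
step = step - step
xs = xs * (step * 3)
total = [record(g + step) for cap in z]
xs = z == z
if z >= g:
    xs = xs * (step % xs)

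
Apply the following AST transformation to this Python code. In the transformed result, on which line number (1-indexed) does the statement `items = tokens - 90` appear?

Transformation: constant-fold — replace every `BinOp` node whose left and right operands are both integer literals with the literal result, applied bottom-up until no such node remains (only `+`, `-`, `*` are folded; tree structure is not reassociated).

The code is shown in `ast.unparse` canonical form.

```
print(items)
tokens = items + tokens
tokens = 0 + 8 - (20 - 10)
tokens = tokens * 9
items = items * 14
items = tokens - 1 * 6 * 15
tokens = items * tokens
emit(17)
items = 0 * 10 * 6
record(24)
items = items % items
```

6

Transformed code:
print(items)
tokens = items + tokens
tokens = -2
tokens = tokens * 9
items = items * 14
items = tokens - 90
tokens = items * tokens
emit(17)
items = 0
record(24)
items = items % items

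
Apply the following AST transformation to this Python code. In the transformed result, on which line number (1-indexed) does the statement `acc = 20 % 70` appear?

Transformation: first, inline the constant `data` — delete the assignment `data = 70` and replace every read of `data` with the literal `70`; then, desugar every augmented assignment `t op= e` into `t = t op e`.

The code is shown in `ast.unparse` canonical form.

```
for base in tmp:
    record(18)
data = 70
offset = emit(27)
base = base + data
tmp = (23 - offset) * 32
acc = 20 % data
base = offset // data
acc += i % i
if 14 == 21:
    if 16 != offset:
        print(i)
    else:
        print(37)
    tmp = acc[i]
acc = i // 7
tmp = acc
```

Transformed code:
for base in tmp:
    record(18)
offset = emit(27)
base = base + 70
tmp = (23 - offset) * 32
acc = 20 % 70
base = offset // 70
acc = acc + i % i
if 14 == 21:
    if 16 != offset:
        print(i)
    else:
        print(37)
    tmp = acc[i]
acc = i // 7
tmp = acc

6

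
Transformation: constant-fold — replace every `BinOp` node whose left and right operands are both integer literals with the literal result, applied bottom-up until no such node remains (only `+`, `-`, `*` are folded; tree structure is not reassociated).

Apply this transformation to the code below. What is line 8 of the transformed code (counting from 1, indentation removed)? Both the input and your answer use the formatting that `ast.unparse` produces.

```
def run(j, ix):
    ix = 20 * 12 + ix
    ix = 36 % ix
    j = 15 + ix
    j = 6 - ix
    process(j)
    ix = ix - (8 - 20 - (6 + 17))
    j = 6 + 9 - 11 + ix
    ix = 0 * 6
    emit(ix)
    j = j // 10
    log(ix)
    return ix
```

j = 4 + ix

Transformed code:
def run(j, ix):
    ix = 240 + ix
    ix = 36 % ix
    j = 15 + ix
    j = 6 - ix
    process(j)
    ix = ix - -35
    j = 4 + ix
    ix = 0
    emit(ix)
    j = j // 10
    log(ix)
    return ix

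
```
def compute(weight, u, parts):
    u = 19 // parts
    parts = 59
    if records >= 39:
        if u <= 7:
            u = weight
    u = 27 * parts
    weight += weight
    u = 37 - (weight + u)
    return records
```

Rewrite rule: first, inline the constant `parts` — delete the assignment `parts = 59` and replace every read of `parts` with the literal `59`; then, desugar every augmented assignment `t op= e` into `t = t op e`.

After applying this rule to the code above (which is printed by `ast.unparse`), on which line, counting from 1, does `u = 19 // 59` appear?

2

Transformed code:
def compute(weight, u, parts):
    u = 19 // 59
    if records >= 39:
        if u <= 7:
            u = weight
    u = 27 * 59
    weight = weight + weight
    u = 37 - (weight + u)
    return records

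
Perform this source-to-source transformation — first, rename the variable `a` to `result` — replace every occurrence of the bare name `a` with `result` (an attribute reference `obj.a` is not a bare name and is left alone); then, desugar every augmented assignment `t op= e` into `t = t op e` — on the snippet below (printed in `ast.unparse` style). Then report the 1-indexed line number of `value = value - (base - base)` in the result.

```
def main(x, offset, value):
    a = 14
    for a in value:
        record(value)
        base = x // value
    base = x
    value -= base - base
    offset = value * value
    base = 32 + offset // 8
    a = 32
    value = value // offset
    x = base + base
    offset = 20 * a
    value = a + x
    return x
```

7

Transformed code:
def main(x, offset, value):
    result = 14
    for result in value:
        record(value)
        base = x // value
    base = x
    value = value - (base - base)
    offset = value * value
    base = 32 + offset // 8
    result = 32
    value = value // offset
    x = base + base
    offset = 20 * result
    value = result + x
    return x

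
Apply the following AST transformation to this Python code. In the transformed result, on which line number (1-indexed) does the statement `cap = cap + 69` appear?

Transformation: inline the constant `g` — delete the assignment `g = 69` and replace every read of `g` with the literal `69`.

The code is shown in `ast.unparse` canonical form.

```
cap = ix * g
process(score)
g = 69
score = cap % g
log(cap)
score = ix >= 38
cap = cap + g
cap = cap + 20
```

6

Transformed code:
cap = ix * 69
process(score)
score = cap % 69
log(cap)
score = ix >= 38
cap = cap + 69
cap = cap + 20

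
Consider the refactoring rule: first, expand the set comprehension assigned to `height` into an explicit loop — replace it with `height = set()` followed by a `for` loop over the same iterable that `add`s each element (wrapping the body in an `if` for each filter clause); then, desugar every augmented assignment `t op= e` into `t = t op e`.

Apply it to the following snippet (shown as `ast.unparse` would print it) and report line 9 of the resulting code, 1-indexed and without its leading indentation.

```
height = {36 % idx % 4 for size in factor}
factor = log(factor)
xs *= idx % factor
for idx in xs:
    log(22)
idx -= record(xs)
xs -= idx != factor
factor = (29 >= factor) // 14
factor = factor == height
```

xs = xs - (idx != factor)

Transformed code:
height = set()
for size in factor:
    height.add(36 % idx % 4)
factor = log(factor)
xs = xs * (idx % factor)
for idx in xs:
    log(22)
idx = idx - record(xs)
xs = xs - (idx != factor)
factor = (29 >= factor) // 14
factor = factor == height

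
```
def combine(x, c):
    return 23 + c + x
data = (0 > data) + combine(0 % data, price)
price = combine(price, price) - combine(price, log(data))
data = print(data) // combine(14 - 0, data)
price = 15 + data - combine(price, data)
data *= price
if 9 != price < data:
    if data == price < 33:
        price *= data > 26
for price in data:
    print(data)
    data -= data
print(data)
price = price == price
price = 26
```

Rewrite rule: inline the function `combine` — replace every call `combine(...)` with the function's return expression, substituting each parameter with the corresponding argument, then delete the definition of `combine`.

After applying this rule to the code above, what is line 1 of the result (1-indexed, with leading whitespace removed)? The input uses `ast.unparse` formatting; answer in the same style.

Transformed code:
data = (0 > data) + (23 + price + 0 % data)
price = 23 + price + price - (23 + log(data) + price)
data = print(data) // (23 + data + (14 - 0))
price = 15 + data - (23 + data + price)
data *= price
if 9 != price < data:
    if data == price < 33:
        price *= data > 26
for price in data:
    print(data)
    data -= data
print(data)
price = price == price
price = 26

data = (0 > data) + (23 + price + 0 % data)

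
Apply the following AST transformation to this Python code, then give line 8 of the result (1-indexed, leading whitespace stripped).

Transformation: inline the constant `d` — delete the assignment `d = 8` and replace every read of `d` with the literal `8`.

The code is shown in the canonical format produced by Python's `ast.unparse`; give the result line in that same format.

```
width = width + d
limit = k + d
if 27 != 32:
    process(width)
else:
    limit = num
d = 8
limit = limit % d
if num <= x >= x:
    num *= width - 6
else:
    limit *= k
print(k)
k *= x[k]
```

Transformed code:
width = width + 8
limit = k + 8
if 27 != 32:
    process(width)
else:
    limit = num
limit = limit % 8
if num <= x >= x:
    num *= width - 6
else:
    limit *= k
print(k)
k *= x[k]

if num <= x >= x:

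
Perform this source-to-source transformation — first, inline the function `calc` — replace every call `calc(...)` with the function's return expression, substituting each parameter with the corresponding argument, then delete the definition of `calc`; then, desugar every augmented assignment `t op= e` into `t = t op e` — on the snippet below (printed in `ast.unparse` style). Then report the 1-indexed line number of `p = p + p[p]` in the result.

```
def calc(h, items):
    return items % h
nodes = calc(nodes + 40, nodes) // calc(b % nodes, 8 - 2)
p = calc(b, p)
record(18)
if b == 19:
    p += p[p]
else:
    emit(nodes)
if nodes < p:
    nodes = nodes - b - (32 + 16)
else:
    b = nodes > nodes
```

5

Transformed code:
nodes = nodes % (nodes + 40) // ((8 - 2) % (b % nodes))
p = p % b
record(18)
if b == 19:
    p = p + p[p]
else:
    emit(nodes)
if nodes < p:
    nodes = nodes - b - (32 + 16)
else:
    b = nodes > nodes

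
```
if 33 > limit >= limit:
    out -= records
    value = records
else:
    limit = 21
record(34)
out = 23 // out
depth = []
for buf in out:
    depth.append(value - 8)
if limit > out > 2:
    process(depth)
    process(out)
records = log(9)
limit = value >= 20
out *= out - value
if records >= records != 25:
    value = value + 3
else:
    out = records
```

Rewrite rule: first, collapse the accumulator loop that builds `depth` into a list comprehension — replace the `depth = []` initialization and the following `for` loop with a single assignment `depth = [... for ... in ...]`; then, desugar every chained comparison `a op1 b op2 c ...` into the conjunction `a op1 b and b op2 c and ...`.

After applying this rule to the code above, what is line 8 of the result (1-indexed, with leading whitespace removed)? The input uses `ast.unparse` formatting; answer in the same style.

depth = [value - 8 for buf in out]

Transformed code:
if 33 > limit and limit >= limit:
    out -= records
    value = records
else:
    limit = 21
record(34)
out = 23 // out
depth = [value - 8 for buf in out]
if limit > out and out > 2:
    process(depth)
    process(out)
records = log(9)
limit = value >= 20
out *= out - value
if records >= records and records != 25:
    value = value + 3
else:
    out = records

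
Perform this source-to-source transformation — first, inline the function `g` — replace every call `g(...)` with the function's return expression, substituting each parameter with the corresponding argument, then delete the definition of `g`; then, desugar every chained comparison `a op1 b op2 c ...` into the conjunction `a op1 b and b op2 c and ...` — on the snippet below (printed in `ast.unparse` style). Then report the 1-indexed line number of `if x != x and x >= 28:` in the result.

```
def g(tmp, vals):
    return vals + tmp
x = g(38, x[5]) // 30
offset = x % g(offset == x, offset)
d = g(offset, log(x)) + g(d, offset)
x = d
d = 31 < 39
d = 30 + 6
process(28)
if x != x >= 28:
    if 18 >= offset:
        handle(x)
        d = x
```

8

Transformed code:
x = (x[5] + 38) // 30
offset = x % (offset + (offset == x))
d = log(x) + offset + (offset + d)
x = d
d = 31 < 39
d = 30 + 6
process(28)
if x != x and x >= 28:
    if 18 >= offset:
        handle(x)
        d = x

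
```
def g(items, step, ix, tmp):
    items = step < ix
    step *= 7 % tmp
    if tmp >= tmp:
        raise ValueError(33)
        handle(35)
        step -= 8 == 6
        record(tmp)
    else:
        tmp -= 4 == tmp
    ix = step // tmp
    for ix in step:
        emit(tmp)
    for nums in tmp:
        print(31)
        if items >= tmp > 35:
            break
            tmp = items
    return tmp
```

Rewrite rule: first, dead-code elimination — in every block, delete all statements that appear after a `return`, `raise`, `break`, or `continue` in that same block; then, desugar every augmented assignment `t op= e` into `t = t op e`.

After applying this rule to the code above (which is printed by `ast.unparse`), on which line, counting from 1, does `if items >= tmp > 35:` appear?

Transformed code:
def g(items, step, ix, tmp):
    items = step < ix
    step = step * (7 % tmp)
    if tmp >= tmp:
        raise ValueError(33)
    else:
        tmp = tmp - (4 == tmp)
    ix = step // tmp
    for ix in step:
        emit(tmp)
    for nums in tmp:
        print(31)
        if items >= tmp > 35:
            break
    return tmp

13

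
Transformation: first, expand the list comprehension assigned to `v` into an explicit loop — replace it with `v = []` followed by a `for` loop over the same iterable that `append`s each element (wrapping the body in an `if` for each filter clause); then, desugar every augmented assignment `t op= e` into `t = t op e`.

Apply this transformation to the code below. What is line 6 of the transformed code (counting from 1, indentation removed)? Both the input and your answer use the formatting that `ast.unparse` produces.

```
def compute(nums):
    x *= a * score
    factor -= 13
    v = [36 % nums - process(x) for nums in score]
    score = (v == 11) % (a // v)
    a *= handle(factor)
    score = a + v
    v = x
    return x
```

Transformed code:
def compute(nums):
    x = x * (a * score)
    factor = factor - 13
    v = []
    for nums in score:
        v.append(36 % nums - process(x))
    score = (v == 11) % (a // v)
    a = a * handle(factor)
    score = a + v
    v = x
    return x

v.append(36 % nums - process(x))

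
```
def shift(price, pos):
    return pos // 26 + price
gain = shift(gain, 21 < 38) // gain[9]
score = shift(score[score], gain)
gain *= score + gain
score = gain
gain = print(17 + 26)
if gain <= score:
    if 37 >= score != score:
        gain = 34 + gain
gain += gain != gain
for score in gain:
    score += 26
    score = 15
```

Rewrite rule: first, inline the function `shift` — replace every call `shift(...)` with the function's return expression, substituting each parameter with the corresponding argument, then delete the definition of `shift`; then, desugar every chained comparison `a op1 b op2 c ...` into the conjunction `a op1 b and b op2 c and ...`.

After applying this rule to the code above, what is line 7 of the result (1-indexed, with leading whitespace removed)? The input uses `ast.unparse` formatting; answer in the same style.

Transformed code:
gain = ((21 < 38) // 26 + gain) // gain[9]
score = gain // 26 + score[score]
gain *= score + gain
score = gain
gain = print(17 + 26)
if gain <= score:
    if 37 >= score and score != score:
        gain = 34 + gain
gain += gain != gain
for score in gain:
    score += 26
    score = 15

if 37 >= score and score != score:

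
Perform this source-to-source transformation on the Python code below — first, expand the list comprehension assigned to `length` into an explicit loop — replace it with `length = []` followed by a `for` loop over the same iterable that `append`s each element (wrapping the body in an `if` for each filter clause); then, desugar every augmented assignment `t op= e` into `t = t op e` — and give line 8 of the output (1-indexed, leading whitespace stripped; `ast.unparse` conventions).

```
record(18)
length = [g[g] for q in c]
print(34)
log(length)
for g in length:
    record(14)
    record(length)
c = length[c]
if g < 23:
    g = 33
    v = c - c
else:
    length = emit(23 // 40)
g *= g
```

Transformed code:
record(18)
length = []
for q in c:
    length.append(g[g])
print(34)
log(length)
for g in length:
    record(14)
    record(length)
c = length[c]
if g < 23:
    g = 33
    v = c - c
else:
    length = emit(23 // 40)
g = g * g

record(14)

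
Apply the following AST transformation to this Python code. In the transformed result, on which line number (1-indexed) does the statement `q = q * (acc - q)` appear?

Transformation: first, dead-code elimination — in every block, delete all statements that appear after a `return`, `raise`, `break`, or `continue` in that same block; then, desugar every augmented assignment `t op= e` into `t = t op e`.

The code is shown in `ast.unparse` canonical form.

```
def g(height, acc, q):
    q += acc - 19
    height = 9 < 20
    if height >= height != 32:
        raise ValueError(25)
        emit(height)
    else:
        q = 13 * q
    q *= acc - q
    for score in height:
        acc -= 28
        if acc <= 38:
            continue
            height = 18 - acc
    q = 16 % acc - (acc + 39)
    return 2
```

Transformed code:
def g(height, acc, q):
    q = q + (acc - 19)
    height = 9 < 20
    if height >= height != 32:
        raise ValueError(25)
    else:
        q = 13 * q
    q = q * (acc - q)
    for score in height:
        acc = acc - 28
        if acc <= 38:
            continue
    q = 16 % acc - (acc + 39)
    return 2

8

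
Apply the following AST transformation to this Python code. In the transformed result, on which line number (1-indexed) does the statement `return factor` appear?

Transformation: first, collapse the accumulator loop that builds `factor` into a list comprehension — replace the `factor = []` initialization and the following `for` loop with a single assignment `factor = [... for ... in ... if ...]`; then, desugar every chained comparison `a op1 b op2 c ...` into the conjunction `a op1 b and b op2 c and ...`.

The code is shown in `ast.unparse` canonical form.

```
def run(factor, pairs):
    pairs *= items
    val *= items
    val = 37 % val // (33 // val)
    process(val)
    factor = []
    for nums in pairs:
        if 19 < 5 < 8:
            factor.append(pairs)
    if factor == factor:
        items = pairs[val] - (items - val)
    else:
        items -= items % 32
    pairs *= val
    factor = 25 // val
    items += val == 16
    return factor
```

Transformed code:
def run(factor, pairs):
    pairs *= items
    val *= items
    val = 37 % val // (33 // val)
    process(val)
    factor = [pairs for nums in pairs if 19 < 5 and 5 < 8]
    if factor == factor:
        items = pairs[val] - (items - val)
    else:
        items -= items % 32
    pairs *= val
    factor = 25 // val
    items += val == 16
    return factor

14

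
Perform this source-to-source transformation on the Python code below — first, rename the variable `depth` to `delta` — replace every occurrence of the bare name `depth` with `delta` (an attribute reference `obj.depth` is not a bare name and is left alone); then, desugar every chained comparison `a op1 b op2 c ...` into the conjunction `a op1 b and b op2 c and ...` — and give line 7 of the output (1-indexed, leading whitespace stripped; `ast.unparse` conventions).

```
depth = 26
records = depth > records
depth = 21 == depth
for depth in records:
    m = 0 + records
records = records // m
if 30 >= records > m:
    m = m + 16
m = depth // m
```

if 30 >= records and records > m:

Transformed code:
delta = 26
records = delta > records
delta = 21 == delta
for delta in records:
    m = 0 + records
records = records // m
if 30 >= records and records > m:
    m = m + 16
m = delta // m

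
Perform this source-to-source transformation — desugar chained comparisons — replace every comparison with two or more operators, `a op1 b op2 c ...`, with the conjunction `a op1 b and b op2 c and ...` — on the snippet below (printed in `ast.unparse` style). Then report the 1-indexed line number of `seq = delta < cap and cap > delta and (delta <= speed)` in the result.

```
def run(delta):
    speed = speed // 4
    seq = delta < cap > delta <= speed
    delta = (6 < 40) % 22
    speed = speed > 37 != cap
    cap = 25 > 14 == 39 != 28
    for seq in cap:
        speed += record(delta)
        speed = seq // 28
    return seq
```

3

Transformed code:
def run(delta):
    speed = speed // 4
    seq = delta < cap and cap > delta and (delta <= speed)
    delta = (6 < 40) % 22
    speed = speed > 37 and 37 != cap
    cap = 25 > 14 and 14 == 39 and (39 != 28)
    for seq in cap:
        speed += record(delta)
        speed = seq // 28
    return seq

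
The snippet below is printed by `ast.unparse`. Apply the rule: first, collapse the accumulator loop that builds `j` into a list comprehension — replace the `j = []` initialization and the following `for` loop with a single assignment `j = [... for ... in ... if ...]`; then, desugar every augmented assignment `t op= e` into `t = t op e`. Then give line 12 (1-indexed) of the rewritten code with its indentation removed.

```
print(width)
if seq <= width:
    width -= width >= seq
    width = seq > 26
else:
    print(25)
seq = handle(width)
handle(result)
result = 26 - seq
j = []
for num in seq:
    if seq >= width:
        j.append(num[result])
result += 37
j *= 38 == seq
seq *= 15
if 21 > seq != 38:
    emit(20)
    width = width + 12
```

j = j * (38 == seq)

Transformed code:
print(width)
if seq <= width:
    width = width - (width >= seq)
    width = seq > 26
else:
    print(25)
seq = handle(width)
handle(result)
result = 26 - seq
j = [num[result] for num in seq if seq >= width]
result = result + 37
j = j * (38 == seq)
seq = seq * 15
if 21 > seq != 38:
    emit(20)
    width = width + 12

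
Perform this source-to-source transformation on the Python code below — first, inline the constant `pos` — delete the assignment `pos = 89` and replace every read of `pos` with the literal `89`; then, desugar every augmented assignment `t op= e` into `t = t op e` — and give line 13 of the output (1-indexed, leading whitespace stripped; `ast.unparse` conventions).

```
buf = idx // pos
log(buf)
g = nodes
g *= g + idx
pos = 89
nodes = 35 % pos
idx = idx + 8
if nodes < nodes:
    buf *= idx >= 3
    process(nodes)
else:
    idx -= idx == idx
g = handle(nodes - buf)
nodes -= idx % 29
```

Transformed code:
buf = idx // 89
log(buf)
g = nodes
g = g * (g + idx)
nodes = 35 % 89
idx = idx + 8
if nodes < nodes:
    buf = buf * (idx >= 3)
    process(nodes)
else:
    idx = idx - (idx == idx)
g = handle(nodes - buf)
nodes = nodes - idx % 29

nodes = nodes - idx % 29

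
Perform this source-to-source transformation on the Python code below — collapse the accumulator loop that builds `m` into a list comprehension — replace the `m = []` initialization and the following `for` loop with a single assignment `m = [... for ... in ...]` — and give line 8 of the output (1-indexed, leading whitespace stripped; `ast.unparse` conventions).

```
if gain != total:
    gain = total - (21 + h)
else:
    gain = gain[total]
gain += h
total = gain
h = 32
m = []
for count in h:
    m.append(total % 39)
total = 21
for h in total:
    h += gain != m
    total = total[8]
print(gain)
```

Transformed code:
if gain != total:
    gain = total - (21 + h)
else:
    gain = gain[total]
gain += h
total = gain
h = 32
m = [total % 39 for count in h]
total = 21
for h in total:
    h += gain != m
    total = total[8]
print(gain)

m = [total % 39 for count in h]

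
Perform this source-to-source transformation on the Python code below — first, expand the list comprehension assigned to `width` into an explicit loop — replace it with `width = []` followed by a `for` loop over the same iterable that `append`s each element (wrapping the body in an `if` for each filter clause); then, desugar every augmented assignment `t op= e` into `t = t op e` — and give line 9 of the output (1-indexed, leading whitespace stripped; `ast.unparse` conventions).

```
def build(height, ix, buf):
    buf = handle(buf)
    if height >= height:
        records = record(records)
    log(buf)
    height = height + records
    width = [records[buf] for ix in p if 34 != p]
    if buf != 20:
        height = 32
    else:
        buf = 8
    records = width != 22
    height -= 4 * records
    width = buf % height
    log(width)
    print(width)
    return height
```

if 34 != p:

Transformed code:
def build(height, ix, buf):
    buf = handle(buf)
    if height >= height:
        records = record(records)
    log(buf)
    height = height + records
    width = []
    for ix in p:
        if 34 != p:
            width.append(records[buf])
    if buf != 20:
        height = 32
    else:
        buf = 8
    records = width != 22
    height = height - 4 * records
    width = buf % height
    log(width)
    print(width)
    return height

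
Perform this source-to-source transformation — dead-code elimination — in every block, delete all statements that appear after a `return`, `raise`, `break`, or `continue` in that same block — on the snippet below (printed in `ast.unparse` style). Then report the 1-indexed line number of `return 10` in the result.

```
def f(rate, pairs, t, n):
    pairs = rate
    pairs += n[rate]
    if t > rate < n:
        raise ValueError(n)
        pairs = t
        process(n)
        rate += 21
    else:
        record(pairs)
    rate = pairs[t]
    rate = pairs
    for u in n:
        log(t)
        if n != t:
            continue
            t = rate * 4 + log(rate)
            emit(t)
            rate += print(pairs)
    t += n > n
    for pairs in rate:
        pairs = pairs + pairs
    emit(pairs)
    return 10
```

Transformed code:
def f(rate, pairs, t, n):
    pairs = rate
    pairs += n[rate]
    if t > rate < n:
        raise ValueError(n)
    else:
        record(pairs)
    rate = pairs[t]
    rate = pairs
    for u in n:
        log(t)
        if n != t:
            continue
    t += n > n
    for pairs in rate:
        pairs = pairs + pairs
    emit(pairs)
    return 10

18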